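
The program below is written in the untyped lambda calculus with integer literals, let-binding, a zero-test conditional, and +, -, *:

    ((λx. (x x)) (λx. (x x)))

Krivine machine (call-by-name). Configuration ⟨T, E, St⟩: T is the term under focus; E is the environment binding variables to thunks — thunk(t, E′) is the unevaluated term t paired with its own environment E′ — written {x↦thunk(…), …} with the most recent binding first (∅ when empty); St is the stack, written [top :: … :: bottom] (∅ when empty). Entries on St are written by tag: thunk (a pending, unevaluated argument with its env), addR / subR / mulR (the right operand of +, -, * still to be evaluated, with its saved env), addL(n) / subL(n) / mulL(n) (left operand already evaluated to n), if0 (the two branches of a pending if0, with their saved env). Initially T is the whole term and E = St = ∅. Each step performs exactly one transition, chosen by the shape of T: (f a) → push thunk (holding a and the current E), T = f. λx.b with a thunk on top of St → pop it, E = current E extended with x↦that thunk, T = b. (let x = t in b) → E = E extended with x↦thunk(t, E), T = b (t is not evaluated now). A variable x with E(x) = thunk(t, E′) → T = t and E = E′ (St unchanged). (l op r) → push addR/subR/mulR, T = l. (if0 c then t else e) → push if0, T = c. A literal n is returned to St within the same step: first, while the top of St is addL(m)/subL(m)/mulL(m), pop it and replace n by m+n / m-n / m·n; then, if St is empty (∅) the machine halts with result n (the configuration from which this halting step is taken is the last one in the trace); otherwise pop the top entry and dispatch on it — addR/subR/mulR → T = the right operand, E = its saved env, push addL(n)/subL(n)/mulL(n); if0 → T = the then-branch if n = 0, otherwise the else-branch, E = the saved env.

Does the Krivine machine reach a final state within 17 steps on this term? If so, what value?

[0] [T=((λx. (x x)) (λx. (x x))) | E=∅ | St=∅]
[1] [T=(λx. (x x)) | E=∅ | St=[thunk]]
[2] [T=(x x) | E={x↦thunk((λx. (x x)), ∅)} | St=∅]
[3] [T=x | E={x↦thunk((λx. (x x)), ∅)} | St=[thunk]]
[4] [T=(λx. (x x)) | E=∅ | St=[thunk]]
[5] [T=(x x) | E={x↦thunk(x, {x↦thunk((λx. (x x)), ∅)})} | St=∅]
[6] [T=x | E={x↦thunk(x, {x↦thunk((λx. (x x)), ∅)})} | St=[thunk]]
[7] [T=x | E={x↦thunk((λx. (x x)), ∅)} | St=[thunk]]
[8] [T=(λx. (x x)) | E=∅ | St=[thunk]]
[9] [T=(x x) | E={x↦thunk(x, {x↦thunk(x, {x↦thunk((λx. (x x)), ∅)})})} | St=∅]
[10] [T=x | E={x↦thunk(x, {x↦thunk(x, {x↦thunk((λx. (x x)), ∅)})})} | St=[thunk]]
[11] [T=x | E={x↦thunk(x, {x↦thunk((λx. (x x)), ∅)})} | St=[thunk]]
[12] [T=x | E={x↦thunk((λx. (x x)), ∅)} | St=[thunk]]
[13] [T=(λx. (x x)) | E=∅ | St=[thunk]]
[14] [T=(x x) | E={x↦thunk(x, {x↦thunk(x, {x↦thunk(x, {x↦thunk((λx. (x x)), ∅)})})})} | St=∅]
[15] [T=x | E={x↦thunk(x, {x↦thunk(x, {x↦thunk(x, {x↦thunk((λx. (x x)), ∅)})})})} | St=[thunk]]
[16] [T=x | E={x↦thunk(x, {x↦thunk(x, {x↦thunk((λx. (x x)), ∅)})})} | St=[thunk]]
[17] [T=x | E={x↦thunk(x, {x↦thunk((λx. (x x)), ∅)})} | St=[thunk]]
→ 17 transitions taken and the configuration is still not final: no result within 17 steps

Answer: DIVERGES (no final state within 17 steps)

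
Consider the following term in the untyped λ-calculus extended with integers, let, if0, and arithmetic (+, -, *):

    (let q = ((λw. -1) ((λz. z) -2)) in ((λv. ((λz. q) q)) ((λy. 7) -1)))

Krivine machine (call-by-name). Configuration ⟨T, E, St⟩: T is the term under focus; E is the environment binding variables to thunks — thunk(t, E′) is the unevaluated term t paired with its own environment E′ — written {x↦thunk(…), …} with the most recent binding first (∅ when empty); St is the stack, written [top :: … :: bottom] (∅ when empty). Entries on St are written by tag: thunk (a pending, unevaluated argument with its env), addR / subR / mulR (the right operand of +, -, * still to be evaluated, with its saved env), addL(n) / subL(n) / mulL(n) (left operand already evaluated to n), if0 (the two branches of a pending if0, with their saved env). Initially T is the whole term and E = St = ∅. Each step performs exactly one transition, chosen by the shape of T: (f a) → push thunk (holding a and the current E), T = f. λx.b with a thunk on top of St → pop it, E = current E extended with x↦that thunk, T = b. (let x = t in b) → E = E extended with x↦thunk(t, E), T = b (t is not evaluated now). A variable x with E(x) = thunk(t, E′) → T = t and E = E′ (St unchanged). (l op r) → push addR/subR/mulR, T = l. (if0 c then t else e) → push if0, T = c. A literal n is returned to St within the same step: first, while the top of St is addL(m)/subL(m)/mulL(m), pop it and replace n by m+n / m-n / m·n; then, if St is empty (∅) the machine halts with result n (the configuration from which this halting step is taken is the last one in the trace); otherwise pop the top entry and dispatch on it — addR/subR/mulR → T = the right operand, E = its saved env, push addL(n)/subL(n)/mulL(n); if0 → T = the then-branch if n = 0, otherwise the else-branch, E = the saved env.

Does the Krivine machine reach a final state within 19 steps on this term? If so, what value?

step 0: <T=(let q = ((λw. -1) ((λz. z) -2)) in ((λv. ((λz. q) q)) ((λy. 7) -1))), E=∅, St=∅>
step 1: <T=((λv. ((λz. q) q)) ((λy. 7) -1)), E={q↦thunk(((λw. -1) ((λz. z) -2)), ∅)}, St=∅>
step 2: <T=(λv. ((λz. q) q)), E={q↦thunk(((λw. -1) ((λz. z) -2)), ∅)}, St=[thunk]>
step 3: <T=((λz. q) q), E={v↦thunk(((λy. 7) -1), {q↦thunk(((λw. -1) ((λz. z) -2)), ∅)}), q↦thunk(((λw. -1) ((λz. z) -2)), ∅)}, St=∅>
step 4: <T=(λz. q), E={v↦thunk(((λy. 7) -1), {q↦thunk(((λw. -1) ((λz. z) -2)), ∅)}), q↦thunk(((λw. -1) ((λz. z) -2)), ∅)}, St=[thunk]>
step 5: <T=q, E={z↦thunk(q, {v↦thunk(((λy. 7) -1), {q↦thunk(((λw. -1) ((λz. z) -2)), ∅)}), q↦thunk(((λw. -1) ((λz. z) -2)), ∅)}), v↦thunk(((λy. 7) -1), {q↦thunk(((λw. -1) ((λz. z) -2)), ∅)}), q↦thunk(((λw. -1) ((λz. z) -2)), ∅)}, St=∅>
step 6: <T=((λw. -1) ((λz. z) -2)), E=∅, St=∅>
step 7: <T=(λw. -1), E=∅, St=[thunk]>
step 8: <T=-1, E={w↦thunk(((λz. z) -2), ∅)}, St=∅>
→ final value -1

Answer: -1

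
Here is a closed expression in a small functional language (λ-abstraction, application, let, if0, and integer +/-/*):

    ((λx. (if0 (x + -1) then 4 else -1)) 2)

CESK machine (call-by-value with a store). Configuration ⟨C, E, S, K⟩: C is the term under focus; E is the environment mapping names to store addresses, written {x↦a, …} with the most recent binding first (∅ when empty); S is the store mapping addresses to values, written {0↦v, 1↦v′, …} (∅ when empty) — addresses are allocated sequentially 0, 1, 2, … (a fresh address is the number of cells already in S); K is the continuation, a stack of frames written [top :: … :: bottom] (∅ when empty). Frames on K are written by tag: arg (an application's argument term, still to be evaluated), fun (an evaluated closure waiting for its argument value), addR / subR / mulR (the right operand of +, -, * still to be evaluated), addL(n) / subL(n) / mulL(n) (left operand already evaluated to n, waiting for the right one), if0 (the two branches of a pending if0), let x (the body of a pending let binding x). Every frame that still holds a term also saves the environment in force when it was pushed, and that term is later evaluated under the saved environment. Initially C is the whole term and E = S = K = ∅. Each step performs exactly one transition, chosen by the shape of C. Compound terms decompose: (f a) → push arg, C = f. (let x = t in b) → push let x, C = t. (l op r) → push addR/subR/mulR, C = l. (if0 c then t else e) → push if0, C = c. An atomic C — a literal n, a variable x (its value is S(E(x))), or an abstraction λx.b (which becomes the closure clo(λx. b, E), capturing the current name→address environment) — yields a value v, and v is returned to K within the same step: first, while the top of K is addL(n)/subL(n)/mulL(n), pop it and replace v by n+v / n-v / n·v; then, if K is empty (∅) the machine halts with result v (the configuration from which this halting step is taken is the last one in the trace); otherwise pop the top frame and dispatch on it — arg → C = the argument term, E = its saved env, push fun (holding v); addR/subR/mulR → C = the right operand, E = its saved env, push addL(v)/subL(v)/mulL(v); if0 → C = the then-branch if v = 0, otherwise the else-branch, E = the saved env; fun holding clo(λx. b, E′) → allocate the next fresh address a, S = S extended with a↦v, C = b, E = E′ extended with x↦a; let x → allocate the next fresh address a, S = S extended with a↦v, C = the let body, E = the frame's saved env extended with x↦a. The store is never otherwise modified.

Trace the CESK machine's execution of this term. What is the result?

0. <C=((λx. (if0 (x + -1) then 4 else -1)) 2), E=∅, S=∅, K=∅>
1. <C=(λx. (if0 (x + -1) then 4 else -1)), E=∅, S=∅, K=[arg]>
2. <C=2, E=∅, S=∅, K=[fun]>
3. <C=(if0 (x + -1) then 4 else -1), E={x↦0}, S={0↦2}, K=∅>
4. <C=(x + -1), E={x↦0}, S={0↦2}, K=[if0]>
5. <C=x, E={x↦0}, S={0↦2}, K=[addR :: if0]>
6. <C=-1, E={x↦0}, S={0↦2}, K=[addL(2) :: if0]>
7. <C=-1, E={x↦0}, S={0↦2}, K=∅>
→ final value -1

Answer: -1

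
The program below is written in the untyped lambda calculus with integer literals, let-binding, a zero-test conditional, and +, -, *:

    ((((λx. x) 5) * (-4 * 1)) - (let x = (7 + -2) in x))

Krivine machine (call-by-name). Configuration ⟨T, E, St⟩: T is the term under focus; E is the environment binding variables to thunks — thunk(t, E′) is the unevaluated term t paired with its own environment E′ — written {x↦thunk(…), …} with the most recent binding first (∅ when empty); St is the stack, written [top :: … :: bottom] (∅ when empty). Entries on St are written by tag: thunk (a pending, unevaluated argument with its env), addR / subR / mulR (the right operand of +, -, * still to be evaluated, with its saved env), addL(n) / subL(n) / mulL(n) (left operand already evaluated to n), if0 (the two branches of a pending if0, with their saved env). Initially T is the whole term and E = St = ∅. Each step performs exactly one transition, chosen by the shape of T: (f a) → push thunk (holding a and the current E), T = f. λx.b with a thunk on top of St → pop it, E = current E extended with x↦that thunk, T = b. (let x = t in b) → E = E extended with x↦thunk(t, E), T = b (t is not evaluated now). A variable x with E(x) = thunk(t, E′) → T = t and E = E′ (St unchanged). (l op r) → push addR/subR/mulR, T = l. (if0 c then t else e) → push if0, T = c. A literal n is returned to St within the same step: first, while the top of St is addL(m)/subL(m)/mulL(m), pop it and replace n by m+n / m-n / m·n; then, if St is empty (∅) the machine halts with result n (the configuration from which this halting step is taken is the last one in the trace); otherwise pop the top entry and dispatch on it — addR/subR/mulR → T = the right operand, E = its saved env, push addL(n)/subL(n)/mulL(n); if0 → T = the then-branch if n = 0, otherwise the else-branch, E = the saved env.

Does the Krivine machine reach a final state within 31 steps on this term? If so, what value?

0. [T=((((λx. x) 5) * (-4 * 1)) - (let x = (7 + -2) in x)) | E=∅ | St=∅]
1. [T=(((λx. x) 5) * (-4 * 1)) | E=∅ | St=[subR]]
2. [T=((λx. x) 5) | E=∅ | St=[mulR :: subR]]
3. [T=(λx. x) | E=∅ | St=[thunk :: mulR :: subR]]
4. [T=x | E={x↦thunk(5, ∅)} | St=[mulR :: subR]]
5. [T=5 | E=∅ | St=[mulR :: subR]]
6. [T=(-4 * 1) | E=∅ | St=[mulL(5) :: subR]]
7. [T=-4 | E=∅ | St=[mulR :: mulL(5) :: subR]]
8. [T=1 | E=∅ | St=[mulL(-4) :: mulL(5) :: subR]]
9. [T=(let x = (7 + -2) in x) | E=∅ | St=[subL(-20)]]
10. [T=x | E={x↦thunk((7 + -2), ∅)} | St=[subL(-20)]]
11. [T=(7 + -2) | E=∅ | St=[subL(-20)]]
12. [T=7 | E=∅ | St=[addR :: subL(-20)]]
13. [T=-2 | E=∅ | St=[addL(7) :: subL(-20)]]
→ final value -25

Answer: -25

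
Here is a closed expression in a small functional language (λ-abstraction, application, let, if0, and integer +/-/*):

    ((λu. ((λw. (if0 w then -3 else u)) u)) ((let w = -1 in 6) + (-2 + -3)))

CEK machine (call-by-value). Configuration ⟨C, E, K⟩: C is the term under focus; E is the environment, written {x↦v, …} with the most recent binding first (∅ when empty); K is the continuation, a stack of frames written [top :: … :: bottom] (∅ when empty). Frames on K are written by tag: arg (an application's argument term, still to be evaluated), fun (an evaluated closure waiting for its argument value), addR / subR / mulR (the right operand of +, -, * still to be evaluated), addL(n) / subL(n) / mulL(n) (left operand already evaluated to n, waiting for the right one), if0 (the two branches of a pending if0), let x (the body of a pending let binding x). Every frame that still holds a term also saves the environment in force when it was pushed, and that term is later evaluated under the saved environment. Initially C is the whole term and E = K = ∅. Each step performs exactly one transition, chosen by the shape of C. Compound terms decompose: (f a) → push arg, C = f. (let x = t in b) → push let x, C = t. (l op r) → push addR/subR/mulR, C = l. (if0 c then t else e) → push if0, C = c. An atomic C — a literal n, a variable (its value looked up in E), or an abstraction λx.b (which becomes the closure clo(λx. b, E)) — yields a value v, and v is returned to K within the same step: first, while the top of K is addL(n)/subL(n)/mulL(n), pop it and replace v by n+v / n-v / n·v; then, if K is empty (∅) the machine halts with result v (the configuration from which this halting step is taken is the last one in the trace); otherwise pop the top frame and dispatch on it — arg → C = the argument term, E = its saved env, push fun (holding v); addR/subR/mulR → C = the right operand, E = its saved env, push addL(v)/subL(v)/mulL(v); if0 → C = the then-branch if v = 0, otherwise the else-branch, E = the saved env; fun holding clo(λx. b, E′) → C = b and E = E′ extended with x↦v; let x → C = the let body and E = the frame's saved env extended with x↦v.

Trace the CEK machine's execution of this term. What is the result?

t=0: ⟨C=((λu. ((λw. (if0 w then -3 else u)) u)) ((let w = -1 in 6) + (-2 + -3))); E=∅; K=∅⟩
t=1: ⟨C=(λu. ((λw. (if0 w then -3 else u)) u)); E=∅; K=[arg]⟩
t=2: ⟨C=((let w = -1 in 6) + (-2 + -3)); E=∅; K=[fun]⟩
t=3: ⟨C=(let w = -1 in 6); E=∅; K=[addR :: fun]⟩
t=4: ⟨C=-1; E=∅; K=[let w :: addR :: fun]⟩
t=5: ⟨C=6; E={w↦-1}; K=[addR :: fun]⟩
t=6: ⟨C=(-2 + -3); E=∅; K=[addL(6) :: fun]⟩
t=7: ⟨C=-2; E=∅; K=[addR :: addL(6) :: fun]⟩
t=8: ⟨C=-3; E=∅; K=[addL(-2) :: addL(6) :: fun]⟩
t=9: ⟨C=((λw. (if0 w then -3 else u)) u); E={u↦1}; K=∅⟩
t=10: ⟨C=(λw. (if0 w then -3 else u)); E={u↦1}; K=[arg]⟩
t=11: ⟨C=u; E={u↦1}; K=[fun]⟩
t=12: ⟨C=(if0 w then -3 else u); E={w↦1, u↦1}; K=∅⟩
t=13: ⟨C=w; E={w↦1, u↦1}; K=[if0]⟩
t=14: ⟨C=u; E={w↦1, u↦1}; K=∅⟩
→ final value 1

Answer: 1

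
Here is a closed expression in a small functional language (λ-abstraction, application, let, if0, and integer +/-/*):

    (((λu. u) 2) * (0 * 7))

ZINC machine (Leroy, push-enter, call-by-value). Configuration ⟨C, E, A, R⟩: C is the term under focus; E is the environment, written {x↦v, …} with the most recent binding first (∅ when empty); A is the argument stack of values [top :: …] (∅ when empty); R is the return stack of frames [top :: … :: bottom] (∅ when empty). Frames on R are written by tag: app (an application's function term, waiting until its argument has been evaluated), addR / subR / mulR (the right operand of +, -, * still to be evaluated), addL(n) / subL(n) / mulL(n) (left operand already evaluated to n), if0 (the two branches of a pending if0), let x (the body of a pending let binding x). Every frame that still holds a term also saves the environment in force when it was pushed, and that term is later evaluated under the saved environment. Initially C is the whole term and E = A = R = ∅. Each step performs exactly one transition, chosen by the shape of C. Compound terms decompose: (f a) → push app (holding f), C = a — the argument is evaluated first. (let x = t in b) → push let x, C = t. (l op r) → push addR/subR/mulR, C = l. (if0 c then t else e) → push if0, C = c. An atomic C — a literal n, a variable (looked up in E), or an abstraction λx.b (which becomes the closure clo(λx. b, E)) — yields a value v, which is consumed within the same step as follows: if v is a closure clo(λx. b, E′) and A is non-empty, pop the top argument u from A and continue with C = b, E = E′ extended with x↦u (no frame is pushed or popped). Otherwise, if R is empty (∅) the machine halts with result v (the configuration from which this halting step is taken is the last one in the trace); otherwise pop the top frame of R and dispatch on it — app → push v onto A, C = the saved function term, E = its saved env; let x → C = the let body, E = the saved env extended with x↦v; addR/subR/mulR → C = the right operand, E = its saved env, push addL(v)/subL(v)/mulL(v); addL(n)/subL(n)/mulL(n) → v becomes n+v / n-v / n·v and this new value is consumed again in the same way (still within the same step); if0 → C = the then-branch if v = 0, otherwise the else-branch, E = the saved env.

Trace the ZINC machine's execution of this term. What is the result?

Answer: 0

Machine steps:
[0] [C=(((λu. u) 2) * (0 * 7)) | E=∅ | A=∅ | R=∅]
[1] [C=((λu. u) 2) | E=∅ | A=∅ | R=[mulR]]
[2] [C=2 | E=∅ | A=∅ | R=[app :: mulR]]
[3] [C=(λu. u) | E=∅ | A=[2] | R=[mulR]]
[4] [C=u | E={u↦2} | A=∅ | R=[mulR]]
[5] [C=(0 * 7) | E=∅ | A=∅ | R=[mulL(2)]]
[6] [C=0 | E=∅ | A=∅ | R=[mulR :: mulL(2)]]
[7] [C=7 | E=∅ | A=∅ | R=[mulL(0) :: mulL(2)]]
→ final value 0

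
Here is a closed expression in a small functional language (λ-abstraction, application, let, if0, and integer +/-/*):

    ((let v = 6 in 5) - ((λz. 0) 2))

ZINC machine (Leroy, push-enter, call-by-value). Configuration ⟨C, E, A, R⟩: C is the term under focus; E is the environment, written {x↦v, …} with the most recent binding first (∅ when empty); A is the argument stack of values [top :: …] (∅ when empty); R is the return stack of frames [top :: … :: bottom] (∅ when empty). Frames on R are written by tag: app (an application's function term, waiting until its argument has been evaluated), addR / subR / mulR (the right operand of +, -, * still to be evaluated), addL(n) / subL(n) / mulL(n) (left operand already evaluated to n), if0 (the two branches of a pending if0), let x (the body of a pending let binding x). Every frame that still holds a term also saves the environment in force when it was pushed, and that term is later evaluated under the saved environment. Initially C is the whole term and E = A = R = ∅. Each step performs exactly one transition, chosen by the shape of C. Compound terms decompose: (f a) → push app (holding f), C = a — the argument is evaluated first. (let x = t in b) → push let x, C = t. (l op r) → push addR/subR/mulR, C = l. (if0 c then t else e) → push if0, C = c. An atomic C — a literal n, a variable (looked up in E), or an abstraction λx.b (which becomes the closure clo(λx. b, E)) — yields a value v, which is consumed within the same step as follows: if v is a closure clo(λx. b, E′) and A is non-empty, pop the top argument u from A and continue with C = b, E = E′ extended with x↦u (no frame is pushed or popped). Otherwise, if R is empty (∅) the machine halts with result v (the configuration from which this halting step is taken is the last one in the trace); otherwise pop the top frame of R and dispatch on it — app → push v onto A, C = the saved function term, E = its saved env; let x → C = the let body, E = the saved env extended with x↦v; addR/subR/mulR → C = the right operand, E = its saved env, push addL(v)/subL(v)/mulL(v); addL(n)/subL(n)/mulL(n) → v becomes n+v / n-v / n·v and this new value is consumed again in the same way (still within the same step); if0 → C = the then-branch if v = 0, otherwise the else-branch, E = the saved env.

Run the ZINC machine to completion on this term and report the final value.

Answer: 5

Derivation:
step 0: [C=((let v = 6 in 5) - ((λz. 0) 2)) | E=∅ | A=∅ | R=∅]
step 1: [C=(let v = 6 in 5) | E=∅ | A=∅ | R=[subR]]
step 2: [C=6 | E=∅ | A=∅ | R=[let v :: subR]]
step 3: [C=5 | E={v↦6} | A=∅ | R=[subR]]
step 4: [C=((λz. 0) 2) | E=∅ | A=∅ | R=[subL(5)]]
step 5: [C=2 | E=∅ | A=∅ | R=[app :: subL(5)]]
step 6: [C=(λz. 0) | E=∅ | A=[2] | R=[subL(5)]]
step 7: [C=0 | E={z↦2} | A=∅ | R=[subL(5)]]
→ final value 5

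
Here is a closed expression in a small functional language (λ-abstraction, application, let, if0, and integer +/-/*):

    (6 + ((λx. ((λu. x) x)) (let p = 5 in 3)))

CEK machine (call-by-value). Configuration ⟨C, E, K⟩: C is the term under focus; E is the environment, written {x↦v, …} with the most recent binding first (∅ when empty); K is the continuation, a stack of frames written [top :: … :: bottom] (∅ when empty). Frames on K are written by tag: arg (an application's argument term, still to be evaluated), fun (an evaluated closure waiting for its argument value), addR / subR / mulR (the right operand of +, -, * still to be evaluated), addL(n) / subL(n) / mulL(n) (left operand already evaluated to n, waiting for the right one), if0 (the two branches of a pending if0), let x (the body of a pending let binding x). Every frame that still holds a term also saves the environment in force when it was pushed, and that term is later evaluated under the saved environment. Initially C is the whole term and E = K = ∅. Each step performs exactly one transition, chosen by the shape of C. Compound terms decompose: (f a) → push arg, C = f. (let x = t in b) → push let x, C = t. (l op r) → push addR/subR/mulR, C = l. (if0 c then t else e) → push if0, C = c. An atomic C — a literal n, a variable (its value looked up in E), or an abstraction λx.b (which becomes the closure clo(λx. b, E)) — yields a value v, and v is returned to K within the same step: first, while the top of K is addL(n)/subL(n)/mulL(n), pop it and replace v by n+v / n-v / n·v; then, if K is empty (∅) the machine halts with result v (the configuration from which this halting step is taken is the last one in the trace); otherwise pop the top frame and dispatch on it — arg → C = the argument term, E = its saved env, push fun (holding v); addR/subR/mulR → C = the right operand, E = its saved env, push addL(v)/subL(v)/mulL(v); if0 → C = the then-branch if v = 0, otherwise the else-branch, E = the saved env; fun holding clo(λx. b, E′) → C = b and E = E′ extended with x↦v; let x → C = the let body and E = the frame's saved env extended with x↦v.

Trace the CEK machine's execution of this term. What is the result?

Answer: 9

Derivation:
step 0: [C=(6 + ((λx. ((λu. x) x)) (let p = 5 in 3))) | E=∅ | K=∅]
step 1: [C=6 | E=∅ | K=[addR]]
step 2: [C=((λx. ((λu. x) x)) (let p = 5 in 3)) | E=∅ | K=[addL(6)]]
step 3: [C=(λx. ((λu. x) x)) | E=∅ | K=[arg :: addL(6)]]
step 4: [C=(let p = 5 in 3) | E=∅ | K=[fun :: addL(6)]]
step 5: [C=5 | E=∅ | K=[let p :: fun :: addL(6)]]
step 6: [C=3 | E={p↦5} | K=[fun :: addL(6)]]
step 7: [C=((λu. x) x) | E={x↦3} | K=[addL(6)]]
step 8: [C=(λu. x) | E={x↦3} | K=[arg :: addL(6)]]
step 9: [C=x | E={x↦3} | K=[fun :: addL(6)]]
step 10: [C=x | E={u↦3, x↦3} | K=[addL(6)]]
→ final value 9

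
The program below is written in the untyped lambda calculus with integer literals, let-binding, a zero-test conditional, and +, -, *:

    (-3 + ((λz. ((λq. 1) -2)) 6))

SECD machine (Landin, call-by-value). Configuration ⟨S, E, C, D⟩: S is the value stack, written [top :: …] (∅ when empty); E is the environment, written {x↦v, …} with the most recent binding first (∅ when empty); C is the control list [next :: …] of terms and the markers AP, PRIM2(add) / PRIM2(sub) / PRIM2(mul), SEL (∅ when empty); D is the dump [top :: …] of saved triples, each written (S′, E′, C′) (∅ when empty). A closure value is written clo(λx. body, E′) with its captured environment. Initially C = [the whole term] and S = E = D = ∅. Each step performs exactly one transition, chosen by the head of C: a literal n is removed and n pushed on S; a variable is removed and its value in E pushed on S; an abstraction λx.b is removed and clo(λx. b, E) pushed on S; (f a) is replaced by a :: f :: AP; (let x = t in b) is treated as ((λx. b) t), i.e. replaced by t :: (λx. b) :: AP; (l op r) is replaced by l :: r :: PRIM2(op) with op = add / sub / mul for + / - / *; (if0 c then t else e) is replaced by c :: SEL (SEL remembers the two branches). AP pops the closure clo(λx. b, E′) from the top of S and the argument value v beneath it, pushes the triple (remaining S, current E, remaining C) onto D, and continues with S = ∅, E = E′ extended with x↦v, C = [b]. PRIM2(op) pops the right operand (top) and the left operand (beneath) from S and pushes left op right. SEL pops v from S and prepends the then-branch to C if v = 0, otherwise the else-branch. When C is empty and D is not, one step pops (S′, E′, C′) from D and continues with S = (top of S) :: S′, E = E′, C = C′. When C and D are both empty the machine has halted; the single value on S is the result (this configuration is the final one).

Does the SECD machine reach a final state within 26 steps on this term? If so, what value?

Answer: -2

Derivation:
t=0: ⟨S=∅; E=∅; C=[(-3 + ((λz. ((λq. 1) -2)) 6))]; D=∅⟩
t=1: ⟨S=∅; E=∅; C=[-3 :: ((λz. ((λq. 1) -2)) 6) :: PRIM2(add)]; D=∅⟩
t=2: ⟨S=[-3]; E=∅; C=[((λz. ((λq. 1) -2)) 6) :: PRIM2(add)]; D=∅⟩
t=3: ⟨S=[-3]; E=∅; C=[6 :: (λz. ((λq. 1) -2)) :: AP :: PRIM2(add)]; D=∅⟩
t=4: ⟨S=[6 :: -3]; E=∅; C=[(λz. ((λq. 1) -2)) :: AP :: PRIM2(add)]; D=∅⟩
t=5: ⟨S=[clo(λz. ((λq. 1) -2), ∅) :: 6 :: -3]; E=∅; C=[AP :: PRIM2(add)]; D=∅⟩
t=6: ⟨S=∅; E={z↦6}; C=[((λq. 1) -2)]; D=[([-3], ∅, [PRIM2(add)])]⟩
t=7: ⟨S=∅; E={z↦6}; C=[-2 :: (λq. 1) :: AP]; D=[([-3], ∅, [PRIM2(add)])]⟩
t=8: ⟨S=[-2]; E={z↦6}; C=[(λq. 1) :: AP]; D=[([-3], ∅, [PRIM2(add)])]⟩
t=9: ⟨S=[clo(λq. 1, {z↦6}) :: -2]; E={z↦6}; C=[AP]; D=[([-3], ∅, [PRIM2(add)])]⟩
t=10: ⟨S=∅; E={q↦-2, z↦6}; C=[1]; D=[(∅, {z↦6}, ∅) :: ([-3], ∅, [PRIM2(add)])]⟩
t=11: ⟨S=[1]; E={q↦-2, z↦6}; C=∅; D=[(∅, {z↦6}, ∅) :: ([-3], ∅, [PRIM2(add)])]⟩
t=12: ⟨S=[1]; E={z↦6}; C=∅; D=[([-3], ∅, [PRIM2(add)])]⟩
t=13: ⟨S=[1 :: -3]; E=∅; C=[PRIM2(add)]; D=∅⟩
t=14: ⟨S=[-2]; E=∅; C=∅; D=∅⟩
→ final value -2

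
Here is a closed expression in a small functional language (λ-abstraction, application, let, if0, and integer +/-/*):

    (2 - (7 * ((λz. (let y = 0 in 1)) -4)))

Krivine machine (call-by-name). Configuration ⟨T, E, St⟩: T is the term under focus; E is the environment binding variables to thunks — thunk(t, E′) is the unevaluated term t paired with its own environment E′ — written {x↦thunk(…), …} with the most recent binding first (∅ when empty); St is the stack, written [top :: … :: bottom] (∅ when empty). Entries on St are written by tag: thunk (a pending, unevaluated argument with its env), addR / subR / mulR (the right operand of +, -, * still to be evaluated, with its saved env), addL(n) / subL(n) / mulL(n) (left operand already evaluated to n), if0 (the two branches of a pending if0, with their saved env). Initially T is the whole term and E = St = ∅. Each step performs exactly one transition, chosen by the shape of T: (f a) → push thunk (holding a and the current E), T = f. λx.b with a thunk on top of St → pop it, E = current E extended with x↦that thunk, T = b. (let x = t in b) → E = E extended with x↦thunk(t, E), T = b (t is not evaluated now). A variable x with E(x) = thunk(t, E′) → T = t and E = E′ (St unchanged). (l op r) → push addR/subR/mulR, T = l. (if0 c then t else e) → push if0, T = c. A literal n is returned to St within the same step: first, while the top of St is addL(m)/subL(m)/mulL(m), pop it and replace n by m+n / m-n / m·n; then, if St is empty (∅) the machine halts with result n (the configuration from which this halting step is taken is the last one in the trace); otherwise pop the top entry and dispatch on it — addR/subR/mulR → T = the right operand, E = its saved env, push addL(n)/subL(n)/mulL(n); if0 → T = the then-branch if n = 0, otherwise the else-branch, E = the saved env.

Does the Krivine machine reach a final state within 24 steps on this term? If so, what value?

0. <T=(2 - (7 * ((λz. (let y = 0 in 1)) -4))), E=∅, St=∅>
1. <T=2, E=∅, St=[subR]>
2. <T=(7 * ((λz. (let y = 0 in 1)) -4)), E=∅, St=[subL(2)]>
3. <T=7, E=∅, St=[mulR :: subL(2)]>
4. <T=((λz. (let y = 0 in 1)) -4), E=∅, St=[mulL(7) :: subL(2)]>
5. <T=(λz. (let y = 0 in 1)), E=∅, St=[thunk :: mulL(7) :: subL(2)]>
6. <T=(let y = 0 in 1), E={z↦thunk(-4, ∅)}, St=[mulL(7) :: subL(2)]>
7. <T=1, E={y↦thunk(0, {z↦thunk(-4, ∅)}), z↦thunk(-4, ∅)}, St=[mulL(7) :: subL(2)]>
→ final value -5

Answer: -5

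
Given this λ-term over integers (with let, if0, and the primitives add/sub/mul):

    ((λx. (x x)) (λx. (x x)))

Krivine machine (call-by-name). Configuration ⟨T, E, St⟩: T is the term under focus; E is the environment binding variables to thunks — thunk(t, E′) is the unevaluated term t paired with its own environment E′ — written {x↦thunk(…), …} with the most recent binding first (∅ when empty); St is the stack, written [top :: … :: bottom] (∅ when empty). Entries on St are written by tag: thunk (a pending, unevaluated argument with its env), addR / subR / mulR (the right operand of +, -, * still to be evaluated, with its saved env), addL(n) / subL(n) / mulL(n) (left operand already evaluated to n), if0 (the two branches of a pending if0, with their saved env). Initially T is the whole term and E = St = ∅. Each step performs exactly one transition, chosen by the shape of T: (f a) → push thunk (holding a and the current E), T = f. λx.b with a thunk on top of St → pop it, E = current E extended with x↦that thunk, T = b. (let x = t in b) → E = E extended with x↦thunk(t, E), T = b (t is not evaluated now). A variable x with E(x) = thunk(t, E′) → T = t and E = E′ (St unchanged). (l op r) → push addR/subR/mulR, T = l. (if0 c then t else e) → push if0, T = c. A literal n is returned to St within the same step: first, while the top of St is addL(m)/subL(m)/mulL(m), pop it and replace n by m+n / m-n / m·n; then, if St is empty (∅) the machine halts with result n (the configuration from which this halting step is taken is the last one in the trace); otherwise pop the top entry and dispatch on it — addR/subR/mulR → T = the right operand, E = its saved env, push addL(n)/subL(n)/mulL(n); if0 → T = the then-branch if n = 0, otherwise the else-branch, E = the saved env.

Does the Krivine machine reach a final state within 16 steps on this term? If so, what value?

0. [T=((λx. (x x)) (λx. (x x))) | E=∅ | St=∅]
1. [T=(λx. (x x)) | E=∅ | St=[thunk]]
2. [T=(x x) | E={x↦thunk((λx. (x x)), ∅)} | St=∅]
3. [T=x | E={x↦thunk((λx. (x x)), ∅)} | St=[thunk]]
4. [T=(λx. (x x)) | E=∅ | St=[thunk]]
5. [T=(x x) | E={x↦thunk(x, {x↦thunk((λx. (x x)), ∅)})} | St=∅]
6. [T=x | E={x↦thunk(x, {x↦thunk((λx. (x x)), ∅)})} | St=[thunk]]
7. [T=x | E={x↦thunk((λx. (x x)), ∅)} | St=[thunk]]
8. [T=(λx. (x x)) | E=∅ | St=[thunk]]
9. [T=(x x) | E={x↦thunk(x, {x↦thunk(x, {x↦thunk((λx. (x x)), ∅)})})} | St=∅]
10. [T=x | E={x↦thunk(x, {x↦thunk(x, {x↦thunk((λx. (x x)), ∅)})})} | St=[thunk]]
11. [T=x | E={x↦thunk(x, {x↦thunk((λx. (x x)), ∅)})} | St=[thunk]]
12. [T=x | E={x↦thunk((λx. (x x)), ∅)} | St=[thunk]]
13. [T=(λx. (x x)) | E=∅ | St=[thunk]]
14. [T=(x x) | E={x↦thunk(x, {x↦thunk(x, {x↦thunk(x, {x↦thunk((λx. (x x)), ∅)})})})} | St=∅]
15. [T=x | E={x↦thunk(x, {x↦thunk(x, {x↦thunk(x, {x↦thunk((λx. (x x)), ∅)})})})} | St=[thunk]]
16. [T=x | E={x↦thunk(x, {x↦thunk(x, {x↦thunk((λx. (x x)), ∅)})})} | St=[thunk]]
→ 16 transitions taken and the configuration is still not final: no result within 16 steps

Answer: DIVERGES (no final state within 16 steps)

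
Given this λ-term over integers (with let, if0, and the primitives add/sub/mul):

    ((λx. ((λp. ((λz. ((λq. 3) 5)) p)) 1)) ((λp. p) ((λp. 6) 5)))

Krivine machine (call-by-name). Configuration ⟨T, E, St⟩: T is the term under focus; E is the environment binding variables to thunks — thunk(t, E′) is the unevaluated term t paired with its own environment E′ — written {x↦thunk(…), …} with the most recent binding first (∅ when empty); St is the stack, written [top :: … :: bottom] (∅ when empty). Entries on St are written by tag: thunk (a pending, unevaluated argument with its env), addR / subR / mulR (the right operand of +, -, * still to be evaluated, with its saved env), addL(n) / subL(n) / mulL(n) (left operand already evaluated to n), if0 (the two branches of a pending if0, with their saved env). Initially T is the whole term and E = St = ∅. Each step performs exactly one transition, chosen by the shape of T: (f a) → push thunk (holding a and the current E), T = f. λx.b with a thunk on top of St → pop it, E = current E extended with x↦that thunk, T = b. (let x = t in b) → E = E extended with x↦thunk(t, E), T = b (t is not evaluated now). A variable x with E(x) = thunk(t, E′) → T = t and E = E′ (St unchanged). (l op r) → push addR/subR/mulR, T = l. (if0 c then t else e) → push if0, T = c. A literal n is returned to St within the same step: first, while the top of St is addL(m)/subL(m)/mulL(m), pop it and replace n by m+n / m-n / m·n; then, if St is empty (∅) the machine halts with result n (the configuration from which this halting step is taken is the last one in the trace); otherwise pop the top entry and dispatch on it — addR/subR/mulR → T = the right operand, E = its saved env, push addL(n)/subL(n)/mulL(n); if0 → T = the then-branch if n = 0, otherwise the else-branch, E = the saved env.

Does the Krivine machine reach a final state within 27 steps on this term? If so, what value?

[0] ⟨T=((λx. ((λp. ((λz. ((λq. 3) 5)) p)) 1)) ((λp. p) ((λp. 6) 5))); E=∅; St=∅⟩
[1] ⟨T=(λx. ((λp. ((λz. ((λq. 3) 5)) p)) 1)); E=∅; St=[thunk]⟩
[2] ⟨T=((λp. ((λz. ((λq. 3) 5)) p)) 1); E={x↦thunk(((λp. p) ((λp. 6) 5)), ∅)}; St=∅⟩
[3] ⟨T=(λp. ((λz. ((λq. 3) 5)) p)); E={x↦thunk(((λp. p) ((λp. 6) 5)), ∅)}; St=[thunk]⟩
[4] ⟨T=((λz. ((λq. 3) 5)) p); E={p↦thunk(1, {x↦thunk(((λp. p) ((λp. 6) 5)), ∅)}), x↦thunk(((λp. p) ((λp. 6) 5)), ∅)}; St=∅⟩
[5] ⟨T=(λz. ((λq. 3) 5)); E={p↦thunk(1, {x↦thunk(((λp. p) ((λp. 6) 5)), ∅)}), x↦thunk(((λp. p) ((λp. 6) 5)), ∅)}; St=[thunk]⟩
[6] ⟨T=((λq. 3) 5); E={z↦thunk(p, {p↦thunk(1, {x↦thunk(((λp. p) ((λp. 6) 5)), ∅)}), x↦thunk(((λp. p) ((λp. 6) 5)), ∅)}), p↦thunk(1, {x↦thunk(((λp. p) ((λp. 6) 5)), ∅)}), x↦thunk(((λp. p) ((λp. 6) 5)), ∅)}; St=∅⟩
[7] ⟨T=(λq. 3); E={z↦thunk(p, {p↦thunk(1, {x↦thunk(((λp. p) ((λp. 6) 5)), ∅)}), x↦thunk(((λp. p) ((λp. 6) 5)), ∅)}), p↦thunk(1, {x↦thunk(((λp. p) ((λp. 6) 5)), ∅)}), x↦thunk(((λp. p) ((λp. 6) 5)), ∅)}; St=[thunk]⟩
[8] ⟨T=3; E={q↦thunk(5, {z↦thunk(p, {p↦thunk(1, {x↦thunk(((λp. p) ((λp. 6) 5)), ∅)}), x↦thunk(((λp. p) ((λp. 6) 5)), ∅)}), p↦thunk(1, {x↦thunk(((λp. p) ((λp. 6) 5)), ∅)}), x↦thunk(((λp. p) ((λp. 6) 5)), ∅)}), z↦thunk(p, {p↦thunk(1, {x↦thunk(((λp. p) ((λp. 6) 5)), ∅)}), x↦thunk(((λp. p) ((λp. 6) 5)), ∅)}), p↦thunk(1, {x↦thunk(((λp. p) ((λp. 6) 5)), ∅)}), x↦thunk(((λp. p) ((λp. 6) 5)), ∅)}; St=∅⟩
→ final value 3

Answer: 3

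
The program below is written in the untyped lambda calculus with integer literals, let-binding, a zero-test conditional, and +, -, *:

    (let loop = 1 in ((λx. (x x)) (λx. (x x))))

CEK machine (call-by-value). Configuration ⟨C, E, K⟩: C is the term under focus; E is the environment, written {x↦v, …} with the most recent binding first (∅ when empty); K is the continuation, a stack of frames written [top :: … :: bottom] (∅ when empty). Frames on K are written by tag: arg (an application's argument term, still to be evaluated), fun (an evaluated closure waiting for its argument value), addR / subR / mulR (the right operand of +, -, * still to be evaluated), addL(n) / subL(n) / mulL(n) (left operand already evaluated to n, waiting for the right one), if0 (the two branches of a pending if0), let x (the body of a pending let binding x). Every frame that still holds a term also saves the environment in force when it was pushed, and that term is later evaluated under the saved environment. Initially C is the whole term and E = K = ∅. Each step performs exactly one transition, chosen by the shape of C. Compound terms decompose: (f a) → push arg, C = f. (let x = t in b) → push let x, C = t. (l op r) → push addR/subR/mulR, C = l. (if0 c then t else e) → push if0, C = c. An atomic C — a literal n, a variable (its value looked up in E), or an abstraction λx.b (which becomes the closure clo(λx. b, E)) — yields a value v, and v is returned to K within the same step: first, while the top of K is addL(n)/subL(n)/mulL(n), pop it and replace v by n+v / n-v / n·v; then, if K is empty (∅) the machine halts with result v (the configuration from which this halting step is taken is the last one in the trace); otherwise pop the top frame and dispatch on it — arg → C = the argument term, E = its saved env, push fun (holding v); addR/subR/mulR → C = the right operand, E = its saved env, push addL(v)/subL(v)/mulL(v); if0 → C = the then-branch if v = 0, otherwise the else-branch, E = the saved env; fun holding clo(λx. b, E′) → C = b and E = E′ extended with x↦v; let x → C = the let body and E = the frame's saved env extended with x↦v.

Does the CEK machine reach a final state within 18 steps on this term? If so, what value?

Answer: DIVERGES (no final state within 18 steps)

Machine steps:
0. [C=(let loop = 1 in ((λx. (x x)) (λx. (x x)))) | E=∅ | K=∅]
1. [C=1 | E=∅ | K=[let loop]]
2. [C=((λx. (x x)) (λx. (x x))) | E={loop↦1} | K=∅]
3. [C=(λx. (x x)) | E={loop↦1} | K=[arg]]
4. [C=(λx. (x x)) | E={loop↦1} | K=[fun]]
5. [C=(x x) | E={x↦clo(λx. (x x), {loop↦1}), loop↦1} | K=∅]
6. [C=x | E={x↦clo(λx. (x x), {loop↦1}), loop↦1} | K=[arg]]
7. [C=x | E={x↦clo(λx. (x x), {loop↦1}), loop↦1} | K=[fun]]
… configuration repeats with period 3 (steps 5–7 recur indefinitely) …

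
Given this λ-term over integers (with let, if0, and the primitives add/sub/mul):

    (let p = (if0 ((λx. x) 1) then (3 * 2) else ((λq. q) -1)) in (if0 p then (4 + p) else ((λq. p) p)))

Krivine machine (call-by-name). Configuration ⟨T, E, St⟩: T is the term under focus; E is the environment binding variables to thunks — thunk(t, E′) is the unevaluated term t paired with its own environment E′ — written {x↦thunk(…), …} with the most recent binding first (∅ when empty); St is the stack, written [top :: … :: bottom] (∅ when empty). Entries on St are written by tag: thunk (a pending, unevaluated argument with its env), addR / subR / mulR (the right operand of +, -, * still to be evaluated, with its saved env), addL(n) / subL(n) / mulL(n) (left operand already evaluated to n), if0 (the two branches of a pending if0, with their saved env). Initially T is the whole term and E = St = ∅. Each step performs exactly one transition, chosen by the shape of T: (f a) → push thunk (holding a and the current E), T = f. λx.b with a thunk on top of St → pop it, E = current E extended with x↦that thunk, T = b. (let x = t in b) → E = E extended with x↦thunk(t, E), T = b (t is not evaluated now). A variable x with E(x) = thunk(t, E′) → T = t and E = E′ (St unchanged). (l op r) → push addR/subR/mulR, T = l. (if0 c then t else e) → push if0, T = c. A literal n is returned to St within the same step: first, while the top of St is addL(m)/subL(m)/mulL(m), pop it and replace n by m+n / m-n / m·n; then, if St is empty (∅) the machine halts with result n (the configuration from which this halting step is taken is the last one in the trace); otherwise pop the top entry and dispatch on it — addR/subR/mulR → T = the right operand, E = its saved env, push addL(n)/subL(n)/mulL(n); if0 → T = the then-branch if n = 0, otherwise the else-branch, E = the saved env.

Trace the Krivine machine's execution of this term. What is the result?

Answer: -1

Execution trace:
0. ⟨T=(let p = (if0 ((λx. x) 1) then (3 * 2) else ((λq. q) -1)) in (if0 p then (4 + p) else ((λq. p) p))); E=∅; St=∅⟩
1. ⟨T=(if0 p then (4 + p) else ((λq. p) p)); E={p↦thunk((if0 ((λx. x) 1) then (3 * 2) else ((λq. q) -1)), ∅)}; St=∅⟩
2. ⟨T=p; E={p↦thunk((if0 ((λx. x) 1) then (3 * 2) else ((λq. q) -1)), ∅)}; St=[if0]⟩
3. ⟨T=(if0 ((λx. x) 1) then (3 * 2) else ((λq. q) -1)); E=∅; St=[if0]⟩
4. ⟨T=((λx. x) 1); E=∅; St=[if0 :: if0]⟩
5. ⟨T=(λx. x); E=∅; St=[thunk :: if0 :: if0]⟩
6. ⟨T=x; E={x↦thunk(1, ∅)}; St=[if0 :: if0]⟩
7. ⟨T=1; E=∅; St=[if0 :: if0]⟩
8. ⟨T=((λq. q) -1); E=∅; St=[if0]⟩
9. ⟨T=(λq. q); E=∅; St=[thunk :: if0]⟩
10. ⟨T=q; E={q↦thunk(-1, ∅)}; St=[if0]⟩
11. ⟨T=-1; E=∅; St=[if0]⟩
12. ⟨T=((λq. p) p); E={p↦thunk((if0 ((λx. x) 1) then (3 * 2) else ((λq. q) -1)), ∅)}; St=∅⟩
13. ⟨T=(λq. p); E={p↦thunk((if0 ((λx. x) 1) then (3 * 2) else ((λq. q) -1)), ∅)}; St=[thunk]⟩
14. ⟨T=p; E={q↦thunk(p, {p↦thunk((if0 ((λx. x) 1) then (3 * 2) else ((λq. q) -1)), ∅)}), p↦thunk((if0 ((λx. x) 1) then (3 * 2) else ((λq. q) -1)), ∅)}; St=∅⟩
15. ⟨T=(if0 ((λx. x) 1) then (3 * 2) else ((λq. q) -1)); E=∅; St=∅⟩
16. ⟨T=((λx. x) 1); E=∅; St=[if0]⟩
17. ⟨T=(λx. x); E=∅; St=[thunk :: if0]⟩
18. ⟨T=x; E={x↦thunk(1, ∅)}; St=[if0]⟩
19. ⟨T=1; E=∅; St=[if0]⟩
20. ⟨T=((λq. q) -1); E=∅; St=∅⟩
21. ⟨T=(λq. q); E=∅; St=[thunk]⟩
22. ⟨T=q; E={q↦thunk(-1, ∅)}; St=∅⟩
23. ⟨T=-1; E=∅; St=∅⟩
→ final value -1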